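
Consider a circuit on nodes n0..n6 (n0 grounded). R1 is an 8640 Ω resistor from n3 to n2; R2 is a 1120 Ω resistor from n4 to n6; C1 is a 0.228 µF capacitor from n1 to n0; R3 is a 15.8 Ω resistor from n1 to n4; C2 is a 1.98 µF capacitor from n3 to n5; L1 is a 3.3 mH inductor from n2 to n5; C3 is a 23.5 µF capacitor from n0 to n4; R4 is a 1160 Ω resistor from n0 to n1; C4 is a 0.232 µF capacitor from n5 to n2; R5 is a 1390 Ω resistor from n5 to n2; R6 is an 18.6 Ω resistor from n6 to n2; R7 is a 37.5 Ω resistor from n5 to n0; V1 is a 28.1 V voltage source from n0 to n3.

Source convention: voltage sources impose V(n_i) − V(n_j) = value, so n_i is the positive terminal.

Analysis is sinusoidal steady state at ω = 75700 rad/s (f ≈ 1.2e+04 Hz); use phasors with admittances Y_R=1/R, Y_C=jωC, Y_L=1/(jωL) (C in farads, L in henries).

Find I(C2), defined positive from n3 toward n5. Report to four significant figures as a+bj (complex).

Apply KCL at each of the 6 non-ground nodes and solve the resulting linear system.
Node n1: branches {C1, R3, R4} → V_1 = 0.0001769+0.01278j
Node n2: branches {R1, L1, C4, R5, R6} → V_2 = -26.59-6.667j
Node n3: branches {R1, C2, V1} → V_3 = -28.10+0.000j
Node n4: branches {R2, R3, C3} → V_4 = -0.003306+0.01300j
Node n5: branches {C2, L1, C4, R5, R7} → V_5 = -27.17-4.988j
Node n6: branches {R2, R6} → V_6 = -26.16-6.558j
Source currents: i(V1)=-0.7478-0.1389j

-0.7477-0.1397j A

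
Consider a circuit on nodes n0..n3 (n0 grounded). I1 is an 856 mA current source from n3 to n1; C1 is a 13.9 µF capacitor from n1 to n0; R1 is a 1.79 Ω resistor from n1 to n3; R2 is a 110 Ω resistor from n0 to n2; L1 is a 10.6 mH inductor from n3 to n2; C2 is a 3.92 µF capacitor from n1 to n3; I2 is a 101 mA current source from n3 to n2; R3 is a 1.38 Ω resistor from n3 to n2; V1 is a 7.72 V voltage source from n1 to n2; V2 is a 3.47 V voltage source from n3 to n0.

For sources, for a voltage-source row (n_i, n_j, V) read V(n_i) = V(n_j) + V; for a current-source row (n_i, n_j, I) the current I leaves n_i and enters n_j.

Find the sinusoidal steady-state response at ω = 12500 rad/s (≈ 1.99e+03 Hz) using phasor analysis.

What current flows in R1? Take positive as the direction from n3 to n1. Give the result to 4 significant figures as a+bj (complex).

Apply KCL at each of the 3 non-ground nodes and solve the resulting linear system.
Node n1: branches {I1, C1, R1, C2, V1} → V_1 = 8.349-1.324j
Node n2: branches {R2, L1, I2, R3, V1} → V_2 = 0.6285-1.324j
Node n3: branches {I1, R1, L1, C2, I2, R3, V2} → V_3 = 3.470+0.000j
Source currents: i(V1)=-2.164-0.9500j, i(V2)=-0.2357-1.439j

-2.725+0.7396j A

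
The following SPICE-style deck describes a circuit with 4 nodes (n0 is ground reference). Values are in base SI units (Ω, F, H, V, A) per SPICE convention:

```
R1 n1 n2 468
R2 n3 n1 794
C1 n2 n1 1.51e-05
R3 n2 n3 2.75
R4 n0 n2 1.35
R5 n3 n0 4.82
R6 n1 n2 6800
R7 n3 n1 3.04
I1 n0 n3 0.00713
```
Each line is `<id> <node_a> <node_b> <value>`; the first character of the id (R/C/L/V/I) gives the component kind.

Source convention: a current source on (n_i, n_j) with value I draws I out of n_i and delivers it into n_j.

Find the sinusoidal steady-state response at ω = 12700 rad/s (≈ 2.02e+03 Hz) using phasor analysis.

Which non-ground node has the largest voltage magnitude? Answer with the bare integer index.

MNA unknowns: 3 node voltages V₁..V_3
R1: Y=0.002137+0.000j on G[1,2]
R2: Y=0.001259+0.000j on G[3,1]
C1: Y=0.000+0.1918j on G[2,1]
R3: Y=0.3636+0.000j on G[2,3]
R4: Y=0.7407+0.000j on G[0,2]
R5: Y=0.2075+0.000j on G[3,0]
R6: Y=0.0001471+0.000j on G[1,2]
R7: Y=0.3289+0.000j on G[3,1]
I1: z[0]−=0.00713, z[3]+=0.00713
solve → V1=0.01121-0.004786j, V2=0.005624+0.0004412j, V3=0.01429-0.001575j

3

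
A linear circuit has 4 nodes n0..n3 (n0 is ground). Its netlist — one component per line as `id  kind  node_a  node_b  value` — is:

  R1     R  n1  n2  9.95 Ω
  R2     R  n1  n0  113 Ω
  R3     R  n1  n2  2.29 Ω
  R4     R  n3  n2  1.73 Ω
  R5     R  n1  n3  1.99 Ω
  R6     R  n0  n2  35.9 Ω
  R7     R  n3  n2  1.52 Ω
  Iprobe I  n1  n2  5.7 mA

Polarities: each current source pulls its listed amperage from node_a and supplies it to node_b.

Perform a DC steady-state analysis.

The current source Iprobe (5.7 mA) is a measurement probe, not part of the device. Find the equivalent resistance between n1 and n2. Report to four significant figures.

Apply KCL at each of the 3 non-ground nodes and solve the resulting linear system.
Node n1: branches {R1, R2, R3, R5, Iprobe} → V_1 = -0.004800
Node n2: branches {R1, R3, R4, R6, R7, Iprobe} → V_2 = 0.001525
Node n3: branches {R4, R5, R7} → V_3 = -0.0003033

R_eq = 1.110 Ω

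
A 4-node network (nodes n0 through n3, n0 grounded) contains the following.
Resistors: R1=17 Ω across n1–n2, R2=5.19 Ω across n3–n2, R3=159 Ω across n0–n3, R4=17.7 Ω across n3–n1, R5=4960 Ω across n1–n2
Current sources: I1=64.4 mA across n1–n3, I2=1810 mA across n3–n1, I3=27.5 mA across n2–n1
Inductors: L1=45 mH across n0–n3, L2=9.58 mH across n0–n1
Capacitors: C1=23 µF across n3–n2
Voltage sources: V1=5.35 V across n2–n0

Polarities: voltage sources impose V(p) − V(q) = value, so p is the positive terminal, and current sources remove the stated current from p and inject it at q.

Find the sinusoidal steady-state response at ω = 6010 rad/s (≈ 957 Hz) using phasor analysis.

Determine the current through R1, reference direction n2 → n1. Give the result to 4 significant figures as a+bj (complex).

-0.7889-0.2350j A

Element admittances at ω=6010 rad/s:
  Y(R1) = 0.05882+0.000j S between n1,n2
  I1: injects 0.0644 A into n3 (from n1)
  Y(R2) = 0.1927+0.000j S between n3,n2
  Y(L1) = 0.000-0.003698j S between n0,n3
  Y(R3) = 0.006289+0.000j S between n0,n3
  Y(L2) = 0.000-0.01737j S between n0,n1
  I2: injects 1.81 A into n1 (from n3)
  Y(C1) = 0.000+0.1382j S between n3,n2
  I3: injects 0.0275 A into n1 (from n2)
  Y(R4) = 0.05650+0.000j S between n3,n1
  Y(R5) = 0.0002016+0.000j S between n1,n2
  V1: constraint V(n2)−V(n0) = 5.35
Assemble and solve the 4×4 MNA system:
  V(n1)=18.76+3.995j  V(n2)=5.350+0.000j  V(n3)=2.615+2.401j
  i(V1)=-0.09471+0.3204j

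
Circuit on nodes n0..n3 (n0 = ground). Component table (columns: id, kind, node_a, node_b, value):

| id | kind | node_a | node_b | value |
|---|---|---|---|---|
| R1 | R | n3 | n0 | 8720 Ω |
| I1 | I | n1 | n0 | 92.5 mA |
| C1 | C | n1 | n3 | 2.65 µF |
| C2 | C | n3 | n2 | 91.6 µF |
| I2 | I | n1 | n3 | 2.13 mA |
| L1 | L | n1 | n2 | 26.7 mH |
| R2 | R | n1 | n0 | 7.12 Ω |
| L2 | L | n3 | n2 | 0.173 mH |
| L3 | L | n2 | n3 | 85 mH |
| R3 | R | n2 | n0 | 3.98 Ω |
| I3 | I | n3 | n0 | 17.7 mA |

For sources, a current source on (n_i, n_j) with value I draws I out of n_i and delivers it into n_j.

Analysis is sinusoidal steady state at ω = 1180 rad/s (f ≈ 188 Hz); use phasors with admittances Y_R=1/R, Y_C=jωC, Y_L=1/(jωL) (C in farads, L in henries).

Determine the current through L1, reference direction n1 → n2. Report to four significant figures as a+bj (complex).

Element admittances at ω=1180 rad/s:
  Y(R1) = 0.0001147+0.000j S between n3,n0
  I1: injects 0.0925 A into n0 (from n1)
  Y(C1) = 0.000+0.003127j S between n1,n3
  Y(C2) = 0.000+0.1081j S between n3,n2
  I2: injects 0.00213 A into n3 (from n1)
  Y(L1) = 0.000-0.03174j S between n1,n2
  Y(R2) = 0.1404+0.000j S between n1,n0
  Y(L2) = 0.000-4.899j S between n3,n2
  Y(L3) = 0.000-0.009970j S between n2,n3
  Y(R3) = 0.2513+0.000j S between n2,n0
  I3: injects 0.0177 A into n0 (from n3)
Assemble and solve the 3×3 MNA system:
  V(n1)=-0.6377-0.1132j  V(n2)=-0.08206+0.06325j  V(n3)=-0.08170+0.06012j

-0.005600+0.01764j A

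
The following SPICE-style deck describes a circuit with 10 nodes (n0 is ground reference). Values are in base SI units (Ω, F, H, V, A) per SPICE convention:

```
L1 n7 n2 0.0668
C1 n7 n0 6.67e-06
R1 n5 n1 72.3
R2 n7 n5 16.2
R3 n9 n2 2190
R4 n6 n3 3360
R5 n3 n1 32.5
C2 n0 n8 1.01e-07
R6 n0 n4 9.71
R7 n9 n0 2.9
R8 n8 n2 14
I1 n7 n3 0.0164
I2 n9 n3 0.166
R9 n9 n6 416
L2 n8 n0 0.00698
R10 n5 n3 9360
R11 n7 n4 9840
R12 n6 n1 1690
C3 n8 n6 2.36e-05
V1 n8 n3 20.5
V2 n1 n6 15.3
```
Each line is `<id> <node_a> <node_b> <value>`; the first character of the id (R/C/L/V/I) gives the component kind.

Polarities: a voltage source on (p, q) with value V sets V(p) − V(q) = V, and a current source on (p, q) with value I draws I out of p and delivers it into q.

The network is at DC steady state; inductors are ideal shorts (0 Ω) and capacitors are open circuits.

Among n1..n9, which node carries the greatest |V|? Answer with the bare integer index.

6

MNA unknowns: 9 node voltages V₁..V_9 plus 4 source currents (L1, L2, V1, V2)
L1: row V7−V2=0, i_L1 at 7,2
C1: Y=0.000 on G[7,0]
R1: Y=0.01383 on G[5,1]
R2: Y=0.06173 on G[7,5]
R3: Y=0.0004566 on G[9,2]
R4: Y=0.0002976 on G[6,3]
R5: Y=0.03077 on G[3,1]
C2: Y=0.000 on G[0,8]
R6: Y=0.1030 on G[0,4]
R7: Y=0.3448 on G[9,0]
R8: Y=0.07143 on G[8,2]
I1: z[7]−=0.0164, z[3]+=0.0164
I2: z[9]−=0.166, z[3]+=0.166
R9: Y=0.002404 on G[9,6]
L2: row V8−V0=0, i_L2 at 8,0
R10: Y=0.0001068 on G[5,3]
R11: Y=0.0001016 on G[7,4]
R12: Y=0.0005917 on G[6,1]
C3: Y=0.000 on G[8,6]
V1: row V8−V3=20.5, i_V1 at 8,3
V2: row V1−V6=15.3, i_V2 at 1,6
solve → V1=-13.88, V2=-2.100, V3=-20.50, V4=-0.002070, V5=-4.279, V6=-29.18, V7=-2.100, V8=0.000, V9=-0.6819
aux → i_L1=-0.1507, i_L2=0.2354, i_V1=-0.3854, i_V2=-0.08013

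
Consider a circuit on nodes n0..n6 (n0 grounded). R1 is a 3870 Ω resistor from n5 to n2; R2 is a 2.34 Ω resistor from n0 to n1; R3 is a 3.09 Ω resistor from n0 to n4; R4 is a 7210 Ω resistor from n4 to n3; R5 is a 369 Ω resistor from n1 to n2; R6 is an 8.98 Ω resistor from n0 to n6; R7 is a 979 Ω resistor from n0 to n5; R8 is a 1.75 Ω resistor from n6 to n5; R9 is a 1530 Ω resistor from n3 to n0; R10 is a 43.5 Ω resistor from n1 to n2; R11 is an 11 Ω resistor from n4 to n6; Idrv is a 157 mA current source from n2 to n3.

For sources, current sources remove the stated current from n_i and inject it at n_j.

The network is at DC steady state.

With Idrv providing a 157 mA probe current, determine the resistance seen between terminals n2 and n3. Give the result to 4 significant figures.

Apply KCL at each of the 6 non-ground nodes and solve the resulting linear system.
Node n1: branches {R2, R5, R10} → V_1 = -0.3635
Node n2: branches {R1, R5, R10, Idrv} → V_2 = -6.408
Node n3: branches {R4, R9, Idrv} → V_3 = 198.2
Node n4: branches {R3, R4, R11} → V_4 = 0.07150
Node n5: branches {R1, R7, R8} → V_5 = 0.02087
Node n6: branches {R6, R8, R11} → V_6 = 0.02382

R_eq = 1303. Ω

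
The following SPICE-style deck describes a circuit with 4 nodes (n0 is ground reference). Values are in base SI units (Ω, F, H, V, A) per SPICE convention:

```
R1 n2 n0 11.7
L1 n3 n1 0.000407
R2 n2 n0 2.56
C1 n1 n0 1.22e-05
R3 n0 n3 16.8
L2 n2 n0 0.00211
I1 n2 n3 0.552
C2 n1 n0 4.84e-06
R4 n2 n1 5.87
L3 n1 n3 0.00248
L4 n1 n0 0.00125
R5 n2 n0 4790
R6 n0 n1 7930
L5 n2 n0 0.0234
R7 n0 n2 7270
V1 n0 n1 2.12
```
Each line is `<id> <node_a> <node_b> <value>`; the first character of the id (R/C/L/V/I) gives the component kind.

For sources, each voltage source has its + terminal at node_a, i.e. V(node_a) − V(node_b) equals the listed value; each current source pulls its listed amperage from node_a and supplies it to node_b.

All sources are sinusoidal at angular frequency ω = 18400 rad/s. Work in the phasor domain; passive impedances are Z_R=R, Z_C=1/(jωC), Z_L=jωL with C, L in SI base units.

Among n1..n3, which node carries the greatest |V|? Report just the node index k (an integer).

3

Element admittances at ω=18400 rad/s:
  Y(R1) = 0.08547+0.000j S between n2,n0
  Y(L1) = 0.000-0.1335j S between n3,n1
  Y(R2) = 0.3906+0.000j S between n2,n0
  Y(C1) = 0.000+0.2245j S between n1,n0
  Y(R3) = 0.05952+0.000j S between n0,n3
  Y(L2) = 0.000-0.02576j S between n2,n0
  I1: injects 0.552 A into n3 (from n2)
  Y(C2) = 0.000+0.08906j S between n1,n0
  Y(R4) = 0.1704+0.000j S between n2,n1
  Y(L3) = 0.000-0.02191j S between n1,n3
  Y(L4) = 0.000-0.04348j S between n1,n0
  Y(R5) = 0.0002088+0.000j S between n2,n0
  Y(R6) = 0.0001261+0.000j S between n0,n1
  Y(L5) = 0.000-0.002323j S between n2,n0
  Y(R7) = 0.0001376+0.000j S between n0,n2
  V1: constraint V(n0)−V(n1) = 2.12
Assemble and solve the 4×4 MNA system:
  V(n1)=-2.120+0.000j  V(n2)=-1.409-0.06118j  V(n3)=-0.6630+3.805j
  i(V1)=-0.7128-0.3356j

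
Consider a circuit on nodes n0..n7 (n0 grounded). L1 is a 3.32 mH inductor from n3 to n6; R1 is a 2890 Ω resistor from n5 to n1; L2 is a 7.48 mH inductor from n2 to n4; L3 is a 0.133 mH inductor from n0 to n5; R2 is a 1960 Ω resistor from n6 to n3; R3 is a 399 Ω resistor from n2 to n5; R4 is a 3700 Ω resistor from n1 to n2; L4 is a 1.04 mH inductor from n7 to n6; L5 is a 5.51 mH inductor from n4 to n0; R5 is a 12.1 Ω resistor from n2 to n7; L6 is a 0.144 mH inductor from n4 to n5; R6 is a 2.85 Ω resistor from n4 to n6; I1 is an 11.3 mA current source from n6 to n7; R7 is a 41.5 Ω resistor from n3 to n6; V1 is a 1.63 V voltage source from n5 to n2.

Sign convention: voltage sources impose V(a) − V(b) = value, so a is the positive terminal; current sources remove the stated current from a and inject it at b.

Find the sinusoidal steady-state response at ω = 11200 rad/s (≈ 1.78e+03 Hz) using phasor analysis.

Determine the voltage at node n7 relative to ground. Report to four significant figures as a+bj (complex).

-0.8466-0.5802j V

MNA unknowns: 7 node voltages V₁..V_7 plus 1 source current (V1)
L1: Y=0.000-0.02689j on G[3,6]
R1: Y=0.0003460+0.000j on G[5,1]
L2: Y=0.000-0.01194j on G[2,4]
L3: Y=0.000-0.6713j on G[0,5]
R2: Y=0.0005102+0.000j on G[6,3]
R3: Y=0.002506+0.000j on G[2,5]
R4: Y=0.0002703+0.000j on G[1,2]
L4: Y=0.000-0.08585j on G[7,6]
L5: Y=0.000-0.01620j on G[4,0]
R5: Y=0.08264+0.000j on G[2,7]
L6: Y=0.000-0.6200j on G[4,5]
R6: Y=0.3509+0.000j on G[4,6]
I1: z[6]−=0.0113, z[7]+=0.0113
R7: Y=0.02410+0.000j on G[3,6]
V1: row V5−V2=1.63, i_V1 at 5,2
solve → V1=-0.7124+0.002348j, V2=-1.628+0.002348j, V3=-0.2858+0.03993j, V4=-0.1019-0.09728j, V5=0.002460+0.002348j, V6=-0.2858+0.03993j, V7=-0.8466-0.5802j
aux → i_V1=-0.06768+0.06636j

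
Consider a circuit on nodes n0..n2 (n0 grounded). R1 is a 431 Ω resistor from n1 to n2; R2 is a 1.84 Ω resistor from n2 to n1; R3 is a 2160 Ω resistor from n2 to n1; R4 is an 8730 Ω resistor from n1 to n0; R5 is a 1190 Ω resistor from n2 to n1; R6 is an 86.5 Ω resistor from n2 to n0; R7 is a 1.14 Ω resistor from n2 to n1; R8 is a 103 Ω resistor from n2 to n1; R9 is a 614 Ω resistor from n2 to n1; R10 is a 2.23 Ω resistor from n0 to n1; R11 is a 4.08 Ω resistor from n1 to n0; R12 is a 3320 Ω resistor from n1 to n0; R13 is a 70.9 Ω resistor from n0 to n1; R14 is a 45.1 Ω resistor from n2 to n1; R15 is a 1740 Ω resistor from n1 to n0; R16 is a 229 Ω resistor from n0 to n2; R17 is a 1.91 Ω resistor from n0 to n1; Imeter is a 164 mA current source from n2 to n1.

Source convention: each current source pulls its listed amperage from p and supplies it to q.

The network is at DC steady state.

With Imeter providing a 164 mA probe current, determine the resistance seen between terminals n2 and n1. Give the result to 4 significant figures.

Element admittances at DC:
  Y(R1) = 0.002320 S between n1,n2
  Y(R2) = 0.5435 S between n2,n1
  Y(R3) = 0.0004630 S between n2,n1
  Y(R4) = 0.0001145 S between n1,n0
  Y(R5) = 0.0008403 S between n2,n1
  Y(R6) = 0.01156 S between n2,n0
  Y(R7) = 0.8772 S between n2,n1
  Y(R8) = 0.009709 S between n2,n1
  Y(R9) = 0.001629 S between n2,n1
  Y(R10) = 0.4484 S between n0,n1
  Y(R11) = 0.2451 S between n1,n0
  Y(R12) = 0.0003012 S between n1,n0
  Y(R13) = 0.01410 S between n0,n1
  Y(R14) = 0.02217 S between n2,n1
  Y(R15) = 0.0005747 S between n1,n0
  Y(R16) = 0.004367 S between n0,n2
  Y(R17) = 0.5236 S between n0,n1
  Imeter: injects 0.164 A into n1 (from n2)
Assemble and solve the 2×2 MNA system:
  V(n1)=0.001420  V(n2)=-0.1099

R_eq = 0.6786 Ω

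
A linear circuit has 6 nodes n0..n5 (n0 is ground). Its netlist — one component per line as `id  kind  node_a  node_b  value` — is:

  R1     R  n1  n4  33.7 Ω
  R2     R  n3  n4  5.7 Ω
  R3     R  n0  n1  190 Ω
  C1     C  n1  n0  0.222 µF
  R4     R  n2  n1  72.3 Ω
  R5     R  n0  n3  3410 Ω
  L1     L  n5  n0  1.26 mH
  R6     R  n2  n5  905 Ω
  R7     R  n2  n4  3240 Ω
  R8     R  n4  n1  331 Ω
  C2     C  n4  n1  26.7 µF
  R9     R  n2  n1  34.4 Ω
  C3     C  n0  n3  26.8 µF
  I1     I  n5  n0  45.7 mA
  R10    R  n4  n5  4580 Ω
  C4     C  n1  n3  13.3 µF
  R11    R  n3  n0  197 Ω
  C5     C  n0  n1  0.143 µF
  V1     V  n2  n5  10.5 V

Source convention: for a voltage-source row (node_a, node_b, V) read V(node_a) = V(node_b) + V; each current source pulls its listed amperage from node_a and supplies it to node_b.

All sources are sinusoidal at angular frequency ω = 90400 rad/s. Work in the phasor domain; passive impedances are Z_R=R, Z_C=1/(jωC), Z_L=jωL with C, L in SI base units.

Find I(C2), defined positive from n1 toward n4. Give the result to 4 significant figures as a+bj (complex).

-0.01143+0.001779j A

Element admittances at ω=90400 rad/s:
  Y(R1) = 0.02967+0.000j S between n1,n4
  Y(R2) = 0.1754+0.000j S between n3,n4
  Y(R3) = 0.005263+0.000j S between n0,n1
  Y(C1) = 0.000+0.02007j S between n1,n0
  Y(R4) = 0.01383+0.000j S between n2,n1
  Y(R5) = 0.0002933+0.000j S between n0,n3
  Y(L1) = 0.000-0.008779j S between n5,n0
  Y(R6) = 0.001105+0.000j S between n2,n5
  Y(R7) = 0.0003086+0.000j S between n2,n4
  Y(R8) = 0.003021+0.000j S between n4,n1
  Y(C2) = 0.000+2.414j S between n4,n1
  Y(R9) = 0.02907+0.000j S between n2,n1
  Y(C3) = 0.000+2.423j S between n0,n3
  I1: injects 0.0457 A into n0 (from n5)
  Y(R10) = 0.0002183+0.000j S between n4,n5
  Y(C4) = 0.000+1.202j S between n1,n3
  Y(R11) = 0.005076+0.000j S between n3,n0
  Y(C5) = 0.000+0.01293j S between n0,n1
  V1: constraint V(n2)−V(n5) = 10.5
Assemble and solve the 6×6 MNA system:
  V(n1)=-0.1179+0.01914j  V(n2)=-0.6650-2.238j  V(n3)=-0.03892+0.01015j  V(n4)=-0.1186+0.01441j  V(n5)=-11.17-2.238j
  i(V1)=0.01204+0.09753j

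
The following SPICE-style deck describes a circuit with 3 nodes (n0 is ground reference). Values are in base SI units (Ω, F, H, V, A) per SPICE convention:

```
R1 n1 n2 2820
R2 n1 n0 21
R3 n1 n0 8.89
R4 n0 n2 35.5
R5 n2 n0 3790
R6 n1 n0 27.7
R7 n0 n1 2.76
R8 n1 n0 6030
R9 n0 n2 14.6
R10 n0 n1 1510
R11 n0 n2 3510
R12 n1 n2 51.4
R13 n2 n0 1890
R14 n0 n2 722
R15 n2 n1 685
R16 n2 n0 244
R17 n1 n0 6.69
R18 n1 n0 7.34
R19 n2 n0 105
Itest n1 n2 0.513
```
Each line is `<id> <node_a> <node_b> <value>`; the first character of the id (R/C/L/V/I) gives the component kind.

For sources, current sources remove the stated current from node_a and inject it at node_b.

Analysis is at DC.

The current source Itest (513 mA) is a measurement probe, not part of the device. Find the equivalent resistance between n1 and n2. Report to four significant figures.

R_eq = 8.282 Ω

Element admittances at DC:
  Y(R1) = 0.0003546 S between n1,n2
  Y(R2) = 0.04762 S between n1,n0
  Y(R3) = 0.1125 S between n1,n0
  Y(R4) = 0.02817 S between n0,n2
  Y(R5) = 0.0002639 S between n2,n0
  Y(R6) = 0.03610 S between n1,n0
  Y(R7) = 0.3623 S between n0,n1
  Y(R8) = 0.0001658 S between n1,n0
  Y(R9) = 0.06849 S between n0,n2
  Y(R10) = 0.0006623 S between n0,n1
  Y(R11) = 0.0002849 S between n0,n2
  Y(R12) = 0.01946 S between n1,n2
  Y(R13) = 0.0005291 S between n2,n0
  Y(R14) = 0.001385 S between n0,n2
  Y(R15) = 0.001460 S between n2,n1
  Y(R16) = 0.004098 S between n2,n0
  Y(R17) = 0.1495 S between n1,n0
  Y(R18) = 0.1362 S between n1,n0
  Y(R19) = 0.009524 S between n2,n0
  Itest: injects 0.513 A into n2 (from n1)
Assemble and solve the 2×2 MNA system:
  V(n1)=-0.5001  V(n2)=3.749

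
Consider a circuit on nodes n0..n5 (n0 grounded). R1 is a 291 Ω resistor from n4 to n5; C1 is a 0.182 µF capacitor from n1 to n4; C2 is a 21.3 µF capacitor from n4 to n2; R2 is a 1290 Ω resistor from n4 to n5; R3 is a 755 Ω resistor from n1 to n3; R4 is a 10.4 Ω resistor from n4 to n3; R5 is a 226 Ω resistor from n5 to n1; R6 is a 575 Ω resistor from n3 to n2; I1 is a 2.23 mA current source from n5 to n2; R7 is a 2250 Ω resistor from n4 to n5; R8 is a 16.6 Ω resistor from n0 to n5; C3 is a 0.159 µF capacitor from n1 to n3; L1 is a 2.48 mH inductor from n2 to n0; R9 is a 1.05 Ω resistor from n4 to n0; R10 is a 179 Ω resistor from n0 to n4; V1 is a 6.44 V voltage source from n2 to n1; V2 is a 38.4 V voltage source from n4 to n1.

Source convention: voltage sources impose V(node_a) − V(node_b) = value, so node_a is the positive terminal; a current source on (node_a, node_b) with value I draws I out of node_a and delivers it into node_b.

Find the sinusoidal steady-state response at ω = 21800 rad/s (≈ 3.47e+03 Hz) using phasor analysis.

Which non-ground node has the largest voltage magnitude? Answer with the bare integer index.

1

MNA unknowns: 5 node voltages V₁..V_5 plus 2 source currents (V1, V2)
R1: Y=0.003436+0.000j on G[4,5]
C1: Y=0.000+0.003968j on G[1,4]
C2: Y=0.000+0.4643j on G[4,2]
R2: Y=0.0007752+0.000j on G[4,5]
R3: Y=0.001325+0.000j on G[1,3]
R4: Y=0.09615+0.000j on G[4,3]
R5: Y=0.004425+0.000j on G[5,1]
R6: Y=0.001739+0.000j on G[3,2]
I1: z[5]−=0.00223, z[2]+=0.00223
R7: Y=0.0004444+0.000j on G[4,5]
R8: Y=0.06024+0.000j on G[0,5]
C3: Y=0.000+0.003466j on G[1,3]
L1: Y=0.000-0.01850j on G[2,0]
R9: Y=0.9524+0.000j on G[4,0]
R10: Y=0.005587+0.000j on G[0,4]
V1: row V2−V1=6.44, i_V1 at 2,1
V2: row V4−V1=38.4, i_V2 at 4,1
solve → V1=-38.23-0.6089j, V2=-31.79-0.6089j, V3=-0.9518-1.911j, V4=0.1665-0.6089j, V5=-2.461-0.07976j
aux → i_V1=0.06713+14.25j, i_V2=-0.2793-14.53j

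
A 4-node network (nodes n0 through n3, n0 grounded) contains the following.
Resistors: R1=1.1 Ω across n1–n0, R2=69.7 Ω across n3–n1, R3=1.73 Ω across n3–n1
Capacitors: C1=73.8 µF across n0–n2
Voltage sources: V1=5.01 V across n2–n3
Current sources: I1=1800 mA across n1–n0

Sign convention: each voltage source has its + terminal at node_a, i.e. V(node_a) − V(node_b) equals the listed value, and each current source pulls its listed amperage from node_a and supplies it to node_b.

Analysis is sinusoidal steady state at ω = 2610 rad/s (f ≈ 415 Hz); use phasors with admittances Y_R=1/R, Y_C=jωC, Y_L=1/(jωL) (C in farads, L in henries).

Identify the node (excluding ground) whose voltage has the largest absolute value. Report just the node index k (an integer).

MNA unknowns: 3 node voltages V₁..V_3 plus 1 source current (V1)
R1: Y=0.9091+0.000j on G[1,0]
R2: Y=0.01435+0.000j on G[3,1]
R3: Y=0.5780+0.000j on G[3,1]
C1: Y=0.000+0.1926j on G[0,2]
V1: row V2−V3=5.01, i_V1 at 2,3
I1: z[1]−=1.8, z[0]+=1.8
solve → V1=-2.248-0.4983j, V2=2.352-1.263j, V3=-2.658-1.263j
aux → i_V1=-0.2433-0.4530j

3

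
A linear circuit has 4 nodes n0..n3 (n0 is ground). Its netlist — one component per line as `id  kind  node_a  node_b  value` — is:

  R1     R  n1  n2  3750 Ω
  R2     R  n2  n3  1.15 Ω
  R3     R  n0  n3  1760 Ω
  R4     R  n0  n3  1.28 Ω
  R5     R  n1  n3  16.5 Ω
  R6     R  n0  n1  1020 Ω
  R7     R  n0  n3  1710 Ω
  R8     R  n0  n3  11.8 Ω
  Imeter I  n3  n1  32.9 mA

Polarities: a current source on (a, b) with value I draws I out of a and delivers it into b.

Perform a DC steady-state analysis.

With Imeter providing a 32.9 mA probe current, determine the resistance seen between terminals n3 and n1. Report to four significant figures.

Apply KCL at each of the 3 non-ground nodes and solve the resulting linear system.
Node n1: branches {R1, R5, R6, Imeter} → V_1 = 0.5313
Node n2: branches {R1, R2} → V_2 = -0.0004376
Node n3: branches {R2, R3, R4, R5, R7, R8, Imeter} → V_3 = -0.0006007

R_eq = 16.17 Ω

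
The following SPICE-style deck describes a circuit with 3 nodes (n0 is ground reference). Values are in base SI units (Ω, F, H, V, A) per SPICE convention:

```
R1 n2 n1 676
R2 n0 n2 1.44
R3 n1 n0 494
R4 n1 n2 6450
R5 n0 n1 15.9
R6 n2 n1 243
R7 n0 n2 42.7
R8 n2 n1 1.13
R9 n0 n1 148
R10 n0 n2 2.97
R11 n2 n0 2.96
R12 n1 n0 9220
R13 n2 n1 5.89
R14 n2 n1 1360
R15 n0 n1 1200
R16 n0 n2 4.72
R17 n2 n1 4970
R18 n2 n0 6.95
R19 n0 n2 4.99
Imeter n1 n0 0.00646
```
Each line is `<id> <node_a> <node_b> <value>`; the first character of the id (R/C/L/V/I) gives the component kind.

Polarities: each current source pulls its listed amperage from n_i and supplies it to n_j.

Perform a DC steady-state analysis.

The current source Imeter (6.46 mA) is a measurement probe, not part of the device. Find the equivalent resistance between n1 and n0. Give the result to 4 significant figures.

R_eq = 1.316 Ω

Apply KCL at each of the 2 non-ground nodes and solve the resulting linear system.
Node n1: branches {R1, R3, R4, R5, R6, R8, R9, R12, R13, R14, R15, R17, Imeter} → V_1 = -0.008503
Node n2: branches {R1, R2, R4, R6, R7, R8, R10, R11, R13, R14, R16, R17, R18, R19} → V_2 = -0.002998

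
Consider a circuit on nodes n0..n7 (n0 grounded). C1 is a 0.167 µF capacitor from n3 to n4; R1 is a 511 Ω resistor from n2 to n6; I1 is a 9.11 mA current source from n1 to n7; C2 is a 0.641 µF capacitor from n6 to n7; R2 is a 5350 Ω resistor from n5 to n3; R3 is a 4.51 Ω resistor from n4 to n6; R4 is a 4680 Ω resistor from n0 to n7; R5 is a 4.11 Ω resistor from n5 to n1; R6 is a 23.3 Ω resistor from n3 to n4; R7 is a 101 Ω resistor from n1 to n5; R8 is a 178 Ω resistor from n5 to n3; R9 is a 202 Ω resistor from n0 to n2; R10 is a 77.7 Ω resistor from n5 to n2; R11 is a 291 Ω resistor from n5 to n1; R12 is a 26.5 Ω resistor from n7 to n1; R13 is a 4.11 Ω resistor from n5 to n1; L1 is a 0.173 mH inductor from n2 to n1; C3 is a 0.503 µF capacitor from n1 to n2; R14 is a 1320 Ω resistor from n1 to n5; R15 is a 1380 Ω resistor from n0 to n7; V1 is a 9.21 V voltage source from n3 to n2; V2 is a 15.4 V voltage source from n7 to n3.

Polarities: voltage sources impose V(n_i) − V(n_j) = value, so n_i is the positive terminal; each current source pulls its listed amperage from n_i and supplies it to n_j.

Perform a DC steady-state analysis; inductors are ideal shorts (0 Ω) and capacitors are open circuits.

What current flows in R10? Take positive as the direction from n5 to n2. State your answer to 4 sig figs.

MNA unknowns: 7 node voltages V₁..V_7 plus 3 source currents (L1, V1, V2)
C1: Y=0.000 on G[3,4]
R1: Y=0.001957 on G[2,6]
I1: z[1]−=0.00911, z[7]+=0.00911
C2: Y=0.000 on G[6,7]
R2: Y=0.0001869 on G[5,3]
R3: Y=0.2217 on G[4,6]
R4: Y=0.0002137 on G[0,7]
R5: Y=0.2433 on G[5,1]
R6: Y=0.04292 on G[3,4]
R7: Y=0.009901 on G[1,5]
R8: Y=0.005618 on G[5,3]
R9: Y=0.004950 on G[0,2]
R10: Y=0.01287 on G[5,2]
R11: Y=0.003436 on G[5,1]
R12: Y=0.03774 on G[7,1]
R13: Y=0.2433 on G[5,1]
L1: row V2−V1=0, i_L1 at 2,1
C3: Y=0.000 on G[1,2]
R14: Y=0.0007576 on G[1,5]
R15: Y=0.0007246 on G[0,7]
V1: row V3−V2=9.21, i_V1 at 3,2
V2: row V7−V3=15.4, i_V2 at 7,3
solve → V1=-3.921, V2=-3.921, V3=5.289, V4=4.890, V5=-3.818, V6=4.813, V7=20.69
aux → i_L1=-0.9711, i_V1=-1.009, i_V2=-0.9390

0.001325 A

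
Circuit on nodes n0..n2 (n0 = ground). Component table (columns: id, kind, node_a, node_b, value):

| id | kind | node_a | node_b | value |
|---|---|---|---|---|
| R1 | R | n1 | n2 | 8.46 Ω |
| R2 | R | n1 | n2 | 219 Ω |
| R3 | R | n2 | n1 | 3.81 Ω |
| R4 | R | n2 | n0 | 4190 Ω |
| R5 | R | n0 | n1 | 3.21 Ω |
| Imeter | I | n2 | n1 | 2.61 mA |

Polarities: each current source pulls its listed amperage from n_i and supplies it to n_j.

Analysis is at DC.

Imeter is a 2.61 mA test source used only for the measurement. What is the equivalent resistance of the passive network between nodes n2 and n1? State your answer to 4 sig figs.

R_eq = 2.594 Ω

MNA unknowns: 2 node voltages V₁..V_2
R1: Y=0.1182 on G[1,2]
R2: Y=0.004566 on G[1,2]
R3: Y=0.2625 on G[2,1]
R4: Y=0.0002387 on G[2,0]
R5: Y=0.3115 on G[0,1]
Imeter: z[2]−=0.00261, z[1]+=0.00261
solve → V1=5.183e-06, V2=-0.006766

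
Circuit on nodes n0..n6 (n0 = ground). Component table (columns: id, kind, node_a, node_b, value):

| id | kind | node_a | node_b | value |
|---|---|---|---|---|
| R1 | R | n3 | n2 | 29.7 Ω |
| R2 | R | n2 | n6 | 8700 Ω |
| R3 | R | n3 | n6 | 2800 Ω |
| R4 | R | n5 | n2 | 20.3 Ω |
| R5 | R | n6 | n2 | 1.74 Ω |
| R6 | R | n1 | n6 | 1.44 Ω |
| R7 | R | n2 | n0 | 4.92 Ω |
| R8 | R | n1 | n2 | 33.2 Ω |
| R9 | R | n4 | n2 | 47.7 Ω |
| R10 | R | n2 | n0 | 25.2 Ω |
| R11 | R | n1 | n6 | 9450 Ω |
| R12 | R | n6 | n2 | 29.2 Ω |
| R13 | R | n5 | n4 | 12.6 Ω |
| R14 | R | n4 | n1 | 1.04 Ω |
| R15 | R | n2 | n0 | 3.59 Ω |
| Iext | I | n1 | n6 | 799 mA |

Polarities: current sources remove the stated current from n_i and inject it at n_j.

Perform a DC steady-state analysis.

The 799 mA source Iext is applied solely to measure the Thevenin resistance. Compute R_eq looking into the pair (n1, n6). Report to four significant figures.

Apply KCL at each of the 6 non-ground nodes and solve the resulting linear system.
Node n1: branches {R6, R8, R11, R14, Iext} → V_1 = -0.9255
Node n2: branches {R1, R2, R4, R5, R7, R8, R9, R10, R12, R15} → V_2 = 0.000
Node n3: branches {R1, R3} → V_3 = 0.001257
Node n4: branches {R9, R13, R14} → V_4 = -0.8786
Node n5: branches {R4, R13} → V_5 = -0.5421
Node n6: branches {R2, R3, R5, R6, R11, R12, Iext} → V_6 = 0.1198

R_eq = 1.308 Ω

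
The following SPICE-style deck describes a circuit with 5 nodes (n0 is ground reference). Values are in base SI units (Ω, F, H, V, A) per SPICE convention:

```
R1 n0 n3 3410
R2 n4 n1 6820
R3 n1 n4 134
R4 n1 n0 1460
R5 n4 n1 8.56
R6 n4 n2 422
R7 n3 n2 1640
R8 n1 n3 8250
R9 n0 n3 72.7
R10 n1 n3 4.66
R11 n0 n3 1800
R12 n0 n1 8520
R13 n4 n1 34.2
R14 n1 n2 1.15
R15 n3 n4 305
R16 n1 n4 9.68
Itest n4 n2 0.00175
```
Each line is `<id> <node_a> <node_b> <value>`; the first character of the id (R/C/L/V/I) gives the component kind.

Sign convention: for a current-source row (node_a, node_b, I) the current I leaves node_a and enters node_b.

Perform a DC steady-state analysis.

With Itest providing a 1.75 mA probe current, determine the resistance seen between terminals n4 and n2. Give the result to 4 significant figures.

R_eq = 4.934 Ω

Apply KCL at each of the 4 non-ground nodes and solve the resulting linear system.
Node n1: branches {R2, R3, R4, R5, R8, R10, R12, R13, R14, R16} → V_1 = 8.893e-05
Node n2: branches {R6, R7, R14, Itest} → V_2 = 0.002076
Node n3: branches {R1, R7, R8, R9, R10, R11, R15} → V_3 = -4.886e-06
Node n4: branches {R2, R3, R5, R6, R13, R15, R16, Itest} → V_4 = -0.006558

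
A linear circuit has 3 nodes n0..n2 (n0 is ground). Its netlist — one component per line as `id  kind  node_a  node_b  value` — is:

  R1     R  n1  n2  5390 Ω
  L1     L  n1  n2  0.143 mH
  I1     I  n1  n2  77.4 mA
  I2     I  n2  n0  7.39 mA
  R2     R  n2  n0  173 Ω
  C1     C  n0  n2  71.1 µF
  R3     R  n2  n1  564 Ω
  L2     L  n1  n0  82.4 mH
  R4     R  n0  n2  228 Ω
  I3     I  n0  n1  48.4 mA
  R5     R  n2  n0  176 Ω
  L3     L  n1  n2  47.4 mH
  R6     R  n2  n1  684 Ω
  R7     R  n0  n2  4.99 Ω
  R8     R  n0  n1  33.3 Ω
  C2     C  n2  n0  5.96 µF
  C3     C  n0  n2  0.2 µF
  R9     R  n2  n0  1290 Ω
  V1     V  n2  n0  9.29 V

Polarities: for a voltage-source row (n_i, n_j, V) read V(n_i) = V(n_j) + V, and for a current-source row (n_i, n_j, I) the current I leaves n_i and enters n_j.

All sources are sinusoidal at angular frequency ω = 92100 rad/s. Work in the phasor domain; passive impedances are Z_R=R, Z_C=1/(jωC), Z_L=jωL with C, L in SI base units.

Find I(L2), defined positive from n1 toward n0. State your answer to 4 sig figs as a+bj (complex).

Apply KCL at each of the 2 non-ground nodes and solve the resulting linear system.
Node n1: branches {R1, L1, I1, R3, L2, I3, L3, R6, R8} → V_1 = 7.792-3.380j
Node n2: branches {R1, L1, I1, I2, R2, C1, R3, R4, R5, L3, R6, R7, C2, C3, R9, V1} → V_2 = 9.290+0.000j
Source currents: i(V1)=-2.209-66.00j

-0.0004454-0.001027j A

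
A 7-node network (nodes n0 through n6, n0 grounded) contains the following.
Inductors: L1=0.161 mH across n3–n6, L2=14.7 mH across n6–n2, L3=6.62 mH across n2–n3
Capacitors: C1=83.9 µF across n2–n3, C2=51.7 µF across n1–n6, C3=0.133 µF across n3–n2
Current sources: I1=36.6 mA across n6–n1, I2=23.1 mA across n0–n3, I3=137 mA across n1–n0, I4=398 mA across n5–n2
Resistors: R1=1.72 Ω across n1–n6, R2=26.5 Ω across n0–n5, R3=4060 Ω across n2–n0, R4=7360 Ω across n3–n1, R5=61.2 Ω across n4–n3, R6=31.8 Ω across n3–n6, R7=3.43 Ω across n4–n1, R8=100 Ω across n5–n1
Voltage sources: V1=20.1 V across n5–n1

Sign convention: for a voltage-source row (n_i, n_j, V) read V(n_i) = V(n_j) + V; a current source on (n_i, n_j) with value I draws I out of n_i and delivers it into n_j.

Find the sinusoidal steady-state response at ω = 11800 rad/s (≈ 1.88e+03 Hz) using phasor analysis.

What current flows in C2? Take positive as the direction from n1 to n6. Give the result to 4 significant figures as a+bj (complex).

Element admittances at ω=11800 rad/s:
  Y(L1) = 0.000-0.5264j S between n3,n6
  Y(C1) = 0.000+0.9900j S between n2,n3
  Y(C2) = 0.000+0.6101j S between n1,n6
  I1: injects 0.0366 A into n1 (from n6)
  I2: injects 0.0231 A into n3 (from n0)
  Y(R1) = 0.5814+0.000j S between n1,n6
  Y(L2) = 0.000-0.005765j S between n6,n2
  Y(C3) = 0.000+0.001569j S between n3,n2
  Y(R2) = 0.03774+0.000j S between n0,n5
  I3: injects 0.137 A into n0 (from n1)
  Y(R3) = 0.0002463+0.000j S between n2,n0
  Y(R4) = 0.0001359+0.000j S between n3,n1
  I4: injects 0.398 A into n2 (from n5)
  Y(R5) = 0.01634+0.000j S between n4,n3
  Y(R6) = 0.03145+0.000j S between n3,n6
  Y(L3) = 0.000-0.01280j S between n2,n3
  Y(R7) = 0.2915+0.000j S between n4,n1
  Y(R8) = 0.01000+0.000j S between n5,n1
  V1: constraint V(n5)−V(n1) = 20.1
Assemble and solve the 7×7 MNA system:
  V(n1)=-22.97-0.0002973j  V(n2)=-22.60+0.04555j  V(n3)=-22.60+0.4556j  V(n4)=-22.95+0.02390j  V(n5)=-2.871-0.0002973j  V(n6)=-22.66-0.3363j
  i(V1)=-0.4907+1.122e-05j

-0.2050-0.1882j A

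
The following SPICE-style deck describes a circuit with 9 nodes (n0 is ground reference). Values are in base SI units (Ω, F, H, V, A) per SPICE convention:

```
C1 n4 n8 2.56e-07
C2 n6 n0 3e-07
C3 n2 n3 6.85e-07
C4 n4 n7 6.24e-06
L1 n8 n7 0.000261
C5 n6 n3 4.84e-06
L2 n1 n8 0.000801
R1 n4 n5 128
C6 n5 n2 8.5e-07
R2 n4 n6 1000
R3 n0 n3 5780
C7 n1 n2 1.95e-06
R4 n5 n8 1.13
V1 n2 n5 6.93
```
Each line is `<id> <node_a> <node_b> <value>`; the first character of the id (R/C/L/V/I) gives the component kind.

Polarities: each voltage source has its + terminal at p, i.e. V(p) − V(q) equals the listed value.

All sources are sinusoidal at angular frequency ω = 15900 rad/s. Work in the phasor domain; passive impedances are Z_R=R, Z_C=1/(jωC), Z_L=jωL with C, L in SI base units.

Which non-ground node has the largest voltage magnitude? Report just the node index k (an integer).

1

Apply KCL at each of the 8 non-ground nodes and solve the resulting linear system.
Node n1: branches {L2, C7} → V_1 = -11.36-0.06468j
Node n2: branches {C3, C6, C7, V1} → V_2 = 0.04147-0.7203j
Node n3: branches {C3, C5, R3} → V_3 = 0.008145-0.08903j
Node n4: branches {C1, C4, R1, R2} → V_4 = -6.872-0.3626j
Node n5: branches {R1, C6, R4, V1} → V_5 = -6.889-0.7203j
Node n6: branches {C2, C5, R2} → V_6 = 0.003229+0.0002954j
Node n7: branches {C4, L1} → V_7 = -6.848-0.2962j
Node n8: branches {C1, L1, L2, R4} → V_8 = -6.858-0.3236j
Source currents: i(V1)=-0.02720-0.4475j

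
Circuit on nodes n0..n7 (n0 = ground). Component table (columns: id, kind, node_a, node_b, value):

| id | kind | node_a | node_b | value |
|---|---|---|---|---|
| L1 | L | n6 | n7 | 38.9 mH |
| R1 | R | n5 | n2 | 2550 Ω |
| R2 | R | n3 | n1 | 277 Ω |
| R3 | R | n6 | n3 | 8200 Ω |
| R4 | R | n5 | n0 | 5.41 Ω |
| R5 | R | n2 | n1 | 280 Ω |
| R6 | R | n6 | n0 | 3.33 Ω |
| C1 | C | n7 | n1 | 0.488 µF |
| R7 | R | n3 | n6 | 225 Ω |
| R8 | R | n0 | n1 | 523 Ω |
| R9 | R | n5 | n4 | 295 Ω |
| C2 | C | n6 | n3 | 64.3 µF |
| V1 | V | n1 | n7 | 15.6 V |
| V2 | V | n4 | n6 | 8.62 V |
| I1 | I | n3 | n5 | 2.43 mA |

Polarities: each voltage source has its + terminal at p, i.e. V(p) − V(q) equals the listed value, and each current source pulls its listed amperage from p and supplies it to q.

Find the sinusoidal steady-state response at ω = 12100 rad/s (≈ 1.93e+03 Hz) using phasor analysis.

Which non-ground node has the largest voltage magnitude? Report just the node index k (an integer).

7

Element admittances at ω=12100 rad/s:
  Y(L1) = 0.000-0.002125j S between n6,n7
  Y(R1) = 0.0003922+0.000j S between n5,n2
  Y(R2) = 0.003610+0.000j S between n3,n1
  Y(R3) = 0.0001220+0.000j S between n6,n3
  Y(R4) = 0.1848+0.000j S between n5,n0
  Y(R5) = 0.003571+0.000j S between n2,n1
  Y(R6) = 0.3003+0.000j S between n6,n0
  Y(C1) = 0.000+0.005905j S between n7,n1
  Y(R7) = 0.004444+0.000j S between n3,n6
  Y(R8) = 0.001912+0.000j S between n0,n1
  Y(R9) = 0.003390+0.000j S between n5,n4
  Y(C2) = 0.000+0.7780j S between n6,n3
  V1: constraint V(n1)−V(n7) = 15.6
  V2: constraint V(n4)−V(n6) = 8.62
  I1: injects 0.00243 A into n5 (from n3)
Assemble and solve the 9×9 MNA system:
  V(n1)=1.730-4.955j  V(n2)=1.576-4.466j  V(n3)=-0.1381+0.03117j  V(n4)=8.505+0.03686j  V(n5)=0.1690-0.008622j  V(n6)=-0.1150+0.03686j  V(n7)=-13.87-4.955j
  i(V1)=-0.01061-0.06289j  i(V2)=-0.02826-0.0001542j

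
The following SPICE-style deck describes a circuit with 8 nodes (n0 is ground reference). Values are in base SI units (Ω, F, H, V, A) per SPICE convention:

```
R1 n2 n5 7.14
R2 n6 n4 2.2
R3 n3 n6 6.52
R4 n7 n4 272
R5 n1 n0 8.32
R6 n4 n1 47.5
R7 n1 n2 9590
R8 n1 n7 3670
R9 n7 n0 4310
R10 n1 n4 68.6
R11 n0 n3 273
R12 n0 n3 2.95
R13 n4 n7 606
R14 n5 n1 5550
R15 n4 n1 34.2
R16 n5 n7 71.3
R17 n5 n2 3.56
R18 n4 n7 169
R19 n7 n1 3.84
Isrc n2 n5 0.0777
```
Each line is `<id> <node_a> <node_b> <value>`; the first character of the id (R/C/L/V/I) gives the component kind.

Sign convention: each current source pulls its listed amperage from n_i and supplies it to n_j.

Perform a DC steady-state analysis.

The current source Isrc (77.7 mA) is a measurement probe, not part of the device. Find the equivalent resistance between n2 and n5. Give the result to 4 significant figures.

R_eq = 2.375 Ω

Element admittances at DC:
  Y(R1) = 0.1401 S between n2,n5
  Y(R2) = 0.4545 S between n6,n4
  Y(R3) = 0.1534 S between n3,n6
  Y(R4) = 0.003676 S between n7,n4
  Y(R5) = 0.1202 S between n1,n0
  Y(R6) = 0.02105 S between n4,n1
  Y(R7) = 0.0001043 S between n1,n2
  Y(R8) = 0.0002725 S between n1,n7
  Y(R9) = 0.0002320 S between n7,n0
  Y(R10) = 0.01458 S between n1,n4
  Y(R11) = 0.003663 S between n0,n3
  Y(R12) = 0.3390 S between n0,n3
  Y(R13) = 0.001650 S between n4,n7
  Y(R14) = 0.0001802 S between n5,n1
  Y(R15) = 0.02924 S between n4,n1
  Y(R16) = 0.01403 S between n5,n7
  Y(R17) = 0.2809 S between n5,n2
  Y(R18) = 0.005917 S between n4,n7
  Y(R19) = 0.2604 S between n7,n1
  Isrc: injects 0.0777 A into n5 (from n2)
Assemble and solve the 7×7 MNA system:
  V(n1)=-2.677e-06  V(n2)=-0.1831  V(n3)=8.938e-07  V(n4)=3.564e-06  V(n5)=0.001410  V(n6)=2.890e-06  V(n7)=6.681e-05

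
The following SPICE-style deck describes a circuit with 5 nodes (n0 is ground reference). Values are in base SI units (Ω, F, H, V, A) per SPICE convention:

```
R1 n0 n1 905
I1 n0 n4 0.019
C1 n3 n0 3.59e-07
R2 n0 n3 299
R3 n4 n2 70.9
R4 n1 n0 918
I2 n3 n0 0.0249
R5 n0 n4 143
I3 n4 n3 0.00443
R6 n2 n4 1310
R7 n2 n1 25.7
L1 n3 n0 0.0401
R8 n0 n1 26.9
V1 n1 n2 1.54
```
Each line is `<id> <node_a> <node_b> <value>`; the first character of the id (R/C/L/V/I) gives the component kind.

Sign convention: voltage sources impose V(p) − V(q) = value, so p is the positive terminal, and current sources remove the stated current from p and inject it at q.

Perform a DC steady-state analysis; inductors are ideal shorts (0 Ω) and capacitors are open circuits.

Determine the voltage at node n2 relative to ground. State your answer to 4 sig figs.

-1.149 V

Element admittances at DC:
  Y(R1) = 0.001105 S between n0,n1
  I1: injects 0.019 A into n4 (from n0)
  Y(C1) = 0.000 S between n3,n0
  Y(R2) = 0.003344 S between n0,n3
  Y(R3) = 0.01410 S between n4,n2
  Y(R4) = 0.001089 S between n1,n0
  I2: injects 0.0249 A into n0 (from n3)
  Y(R5) = 0.006993 S between n0,n4
  I3: injects 0.00443 A into n3 (from n4)
  Y(R6) = 0.0007634 S between n2,n4
  Y(R7) = 0.03891 S between n2,n1
  L1: short n3↔n0 (DC inductor)
  Y(R8) = 0.03717 S between n0,n1
  V1: constraint V(n1)−V(n2) = 1.54
Assemble and solve the 6×6 MNA system:
  V(n1)=0.3906  V(n2)=-1.149  V(n3)=0.000  V(n4)=-0.1153
  i(L1)=-0.02047  i(V1)=-0.07530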